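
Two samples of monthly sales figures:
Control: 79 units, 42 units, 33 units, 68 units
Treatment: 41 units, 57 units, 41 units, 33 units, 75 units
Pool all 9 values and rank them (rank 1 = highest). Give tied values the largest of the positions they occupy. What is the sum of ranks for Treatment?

Sorted (descending): 79, 75, 68, 57, 42, 41, 41, 33, 33
The 2 values of 41 occupy positions 6–7 → each gets rank 7.
The 2 values of 33 occupy positions 8–9 → each gets rank 9.
Treatment values → pooled ranks: 41→7, 57→4, 41→7, 33→9, 75→2
Rank sum = 7 + 4 + 7 + 9 + 2 = 29

29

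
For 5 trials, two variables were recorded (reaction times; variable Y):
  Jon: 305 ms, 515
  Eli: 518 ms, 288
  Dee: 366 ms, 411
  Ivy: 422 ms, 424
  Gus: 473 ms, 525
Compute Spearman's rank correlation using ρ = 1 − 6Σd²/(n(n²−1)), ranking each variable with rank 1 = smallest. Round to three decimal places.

Ranks of variable 1: 1, 5, 2, 3, 4
Ranks of variable 2: 4, 1, 2, 3, 5
d = r₁ − r₂: -3, 4, 0, 0, -1
d²: 9, 16, 0, 0, 1; Σd² = 26
ρ = 1 − 6·26/(5·24) = 1 − 156/120 = -0.300

-0.300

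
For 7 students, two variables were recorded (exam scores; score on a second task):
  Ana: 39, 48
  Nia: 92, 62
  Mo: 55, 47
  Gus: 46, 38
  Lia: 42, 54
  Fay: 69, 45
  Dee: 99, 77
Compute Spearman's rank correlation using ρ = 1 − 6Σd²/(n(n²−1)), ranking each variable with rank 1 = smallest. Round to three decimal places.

0.429

Ranks of variable 1: 1, 6, 4, 3, 2, 5, 7
Ranks of variable 2: 4, 6, 3, 1, 5, 2, 7
d = r₁ − r₂: -3, 0, 1, 2, -3, 3, 0
d²: 9, 0, 1, 4, 9, 9, 0; Σd² = 32
ρ = 1 − 6·32/(7·48) = 1 − 192/336 = 0.429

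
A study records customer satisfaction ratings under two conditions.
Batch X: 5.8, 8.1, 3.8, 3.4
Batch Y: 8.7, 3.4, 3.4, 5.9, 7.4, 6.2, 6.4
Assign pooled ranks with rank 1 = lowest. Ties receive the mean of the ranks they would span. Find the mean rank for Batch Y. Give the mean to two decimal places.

6.43

Sorted (ascending): 3.4, 3.4, 3.4, 3.8, 5.8, 5.9, 6.2, 6.4, 7.4, 8.1, 8.7
The 3 values of 3.4 occupy positions 1–3 → average rank 2.
Batch Y values → pooled ranks: 8.7→11, 3.4→2, 3.4→2, 5.9→6, 7.4→9, 6.2→7, 6.4→8
Mean rank = (11 + 2 + 2 + 6 + 9 + 7 + 8) / 7 = 6.43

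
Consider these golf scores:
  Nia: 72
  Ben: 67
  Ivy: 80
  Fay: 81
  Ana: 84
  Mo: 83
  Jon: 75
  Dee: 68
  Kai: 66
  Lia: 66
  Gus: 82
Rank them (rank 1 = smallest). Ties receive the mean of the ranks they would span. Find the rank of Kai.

1.5

Sorted (ascending): 66, 66, 67, 68, 72, 75, 80, 81, 82, 83, 84
The 2 values of 66 occupy positions 1–2 → average rank (1+2)/2 = 1.5.
Kai has value 66 → rank 1.5.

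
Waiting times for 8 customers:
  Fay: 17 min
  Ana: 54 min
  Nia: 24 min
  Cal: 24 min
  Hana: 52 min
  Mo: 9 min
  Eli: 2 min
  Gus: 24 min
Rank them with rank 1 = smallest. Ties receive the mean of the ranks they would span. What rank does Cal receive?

5

Sorted (ascending): 2, 9, 17, 24, 24, 24, 52, 54
The 3 values of 24 occupy positions 4–6 → average rank 5.
Cal has value 24 min → rank 5.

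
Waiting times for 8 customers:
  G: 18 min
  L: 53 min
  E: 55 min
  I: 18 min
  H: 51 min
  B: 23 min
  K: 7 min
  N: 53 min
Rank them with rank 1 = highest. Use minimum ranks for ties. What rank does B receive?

5

Sorted (descending): 55, 53, 53, 51, 23, 18, 18, 7
The 2 values of 53 occupy positions 2–3 → each gets rank 2.
The 2 values of 18 occupy positions 6–7 → each gets rank 6.
B has value 23 min → rank 5.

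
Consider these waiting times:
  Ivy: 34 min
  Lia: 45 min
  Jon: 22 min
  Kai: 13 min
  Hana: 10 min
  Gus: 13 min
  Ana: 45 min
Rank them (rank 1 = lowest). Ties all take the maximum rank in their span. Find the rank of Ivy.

5

Sorted (ascending): 10, 13, 13, 22, 34, 45, 45
The 2 values of 13 occupy positions 2–3 → each gets rank 3.
The 2 values of 45 occupy positions 6–7 → each gets rank 7.
Ivy has value 34 min → rank 5.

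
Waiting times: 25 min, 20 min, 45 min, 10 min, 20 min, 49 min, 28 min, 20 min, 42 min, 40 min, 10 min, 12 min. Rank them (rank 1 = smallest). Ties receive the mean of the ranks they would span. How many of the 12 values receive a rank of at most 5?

6

Sorted (ascending): 10, 10, 12, 20, 20, 20, 25, 28, 40, 42, 45, 49
The 2 values of 10 occupy positions 1–2 → average rank (1+2)/2 = 1.5.
The 3 values of 20 occupy positions 4–6 → average rank 5.
Ranks ≤ 5: {1.5, 1.5, 3, 5, 5, 5} → 6 values.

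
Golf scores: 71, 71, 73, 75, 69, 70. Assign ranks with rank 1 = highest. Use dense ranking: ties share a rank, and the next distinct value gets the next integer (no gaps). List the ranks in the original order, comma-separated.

Sorted (descending): 75, 73, 71, 71, 70, 69
The 2 values of 71 share dense rank 3.
Remaining distinct values take the next consecutive integers.

3, 3, 2, 1, 5, 4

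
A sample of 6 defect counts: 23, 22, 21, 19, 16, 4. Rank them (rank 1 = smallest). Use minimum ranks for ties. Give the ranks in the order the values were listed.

6, 5, 4, 3, 2, 1

Sorted (ascending): 4, 16, 19, 21, 22, 23
No ties — each value takes its position as its rank.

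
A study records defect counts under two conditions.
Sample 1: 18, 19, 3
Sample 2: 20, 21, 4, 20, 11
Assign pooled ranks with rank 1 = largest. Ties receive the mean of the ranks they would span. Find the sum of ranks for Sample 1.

17

Sorted (descending): 21, 20, 20, 19, 18, 11, 4, 3
The 2 values of 20 occupy positions 2–3 → average rank (2+3)/2 = 2.5.
Sample 1 values → pooled ranks: 18→5, 19→4, 3→8
Rank sum = 5 + 4 + 8 = 17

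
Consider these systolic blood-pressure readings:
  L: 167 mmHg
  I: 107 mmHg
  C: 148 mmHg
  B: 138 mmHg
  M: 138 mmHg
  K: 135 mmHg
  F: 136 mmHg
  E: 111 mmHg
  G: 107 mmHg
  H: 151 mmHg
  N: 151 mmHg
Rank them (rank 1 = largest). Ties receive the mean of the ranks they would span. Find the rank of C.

Sorted (descending): 167, 151, 151, 148, 138, 138, 136, 135, 111, 107, 107
The 2 values of 151 occupy positions 2–3 → average rank (2+3)/2 = 2.5.
The 2 values of 138 occupy positions 5–6 → average rank (5+6)/2 = 5.5.
The 2 values of 107 occupy positions 10–11 → average rank (10+11)/2 = 10.5.
C has value 148 mmHg → rank 4.

4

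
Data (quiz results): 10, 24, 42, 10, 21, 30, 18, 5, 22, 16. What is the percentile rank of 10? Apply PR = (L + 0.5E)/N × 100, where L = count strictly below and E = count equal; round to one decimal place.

N = 10.
Strictly below 10: 1. Equal to 10: 2.
PR = (1 + 0.5·2)/10 × 100 = 20.0

20.0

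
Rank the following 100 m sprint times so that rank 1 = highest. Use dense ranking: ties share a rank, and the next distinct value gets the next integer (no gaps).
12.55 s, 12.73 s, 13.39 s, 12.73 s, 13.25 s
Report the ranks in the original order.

4, 3, 1, 3, 2

Sorted (descending): 13.39, 13.25, 12.73, 12.73, 12.55
The 2 values of 12.73 share dense rank 3.
Remaining distinct values take the next consecutive integers.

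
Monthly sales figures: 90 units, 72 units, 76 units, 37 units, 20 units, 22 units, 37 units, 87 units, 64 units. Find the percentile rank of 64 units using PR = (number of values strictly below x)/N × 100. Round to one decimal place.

44.4

N = 9.
Strictly below 64: 4. Equal to 64: 1.
PR = 4/9 × 100 = 44.4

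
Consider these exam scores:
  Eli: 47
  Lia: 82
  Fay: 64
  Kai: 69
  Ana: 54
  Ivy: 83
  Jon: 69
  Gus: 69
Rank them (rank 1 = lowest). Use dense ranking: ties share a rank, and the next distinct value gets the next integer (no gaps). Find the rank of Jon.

Sorted (ascending): 47, 54, 64, 69, 69, 69, 82, 83
The 3 values of 69 share dense rank 4.
Remaining distinct values take the next consecutive integers.
Jon has value 69 → rank 4.

4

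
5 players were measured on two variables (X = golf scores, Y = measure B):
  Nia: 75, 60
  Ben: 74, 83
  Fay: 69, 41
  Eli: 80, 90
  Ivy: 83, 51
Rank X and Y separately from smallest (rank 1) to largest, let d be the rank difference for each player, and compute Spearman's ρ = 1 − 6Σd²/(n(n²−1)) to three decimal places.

Ranks of variable 1: 3, 2, 1, 4, 5
Ranks of variable 2: 3, 4, 1, 5, 2
d = r₁ − r₂: 0, -2, 0, -1, 3
d²: 0, 4, 0, 1, 9; Σd² = 14
ρ = 1 − 6·14/(5·24) = 1 − 84/120 = 0.300

0.300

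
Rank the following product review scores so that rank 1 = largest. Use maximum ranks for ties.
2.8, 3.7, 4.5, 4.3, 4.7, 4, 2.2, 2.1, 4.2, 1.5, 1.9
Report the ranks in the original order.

7, 6, 2, 3, 1, 5, 8, 9, 4, 11, 10

Sorted (descending): 4.7, 4.5, 4.3, 4.2, 4, 3.7, 2.8, 2.2, 2.1, 1.9, 1.5
No ties — each value takes its position as its rank.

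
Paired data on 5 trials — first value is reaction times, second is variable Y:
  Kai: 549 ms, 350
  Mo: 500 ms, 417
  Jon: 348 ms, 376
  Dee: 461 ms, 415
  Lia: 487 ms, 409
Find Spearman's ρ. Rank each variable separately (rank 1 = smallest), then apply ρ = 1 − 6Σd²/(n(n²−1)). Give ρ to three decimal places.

-0.100

Ranks of variable 1: 5, 4, 1, 2, 3
Ranks of variable 2: 1, 5, 2, 4, 3
d = r₁ − r₂: 4, -1, -1, -2, 0
d²: 16, 1, 1, 4, 0; Σd² = 22
ρ = 1 − 6·22/(5·24) = 1 − 132/120 = -0.100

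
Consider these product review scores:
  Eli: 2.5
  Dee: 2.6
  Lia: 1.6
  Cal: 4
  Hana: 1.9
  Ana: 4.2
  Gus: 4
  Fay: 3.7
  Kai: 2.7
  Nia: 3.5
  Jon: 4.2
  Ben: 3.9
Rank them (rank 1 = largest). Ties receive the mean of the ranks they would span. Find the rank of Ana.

1.5

Sorted (descending): 4.2, 4.2, 4, 4, 3.9, 3.7, 3.5, 2.7, 2.6, 2.5, 1.9, 1.6
The 2 values of 4.2 occupy positions 1–2 → average rank (1+2)/2 = 1.5.
The 2 values of 4 occupy positions 3–4 → average rank (3+4)/2 = 3.5.
Ana has value 4.2 → rank 1.5.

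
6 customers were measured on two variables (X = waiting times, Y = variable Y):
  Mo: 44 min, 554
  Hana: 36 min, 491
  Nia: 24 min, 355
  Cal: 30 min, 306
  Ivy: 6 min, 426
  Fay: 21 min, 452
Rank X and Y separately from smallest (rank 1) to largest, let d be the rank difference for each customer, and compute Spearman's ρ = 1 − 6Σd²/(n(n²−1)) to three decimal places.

Ranks of variable 1: 6, 5, 3, 4, 1, 2
Ranks of variable 2: 6, 5, 2, 1, 3, 4
d = r₁ − r₂: 0, 0, 1, 3, -2, -2
d²: 0, 0, 1, 9, 4, 4; Σd² = 18
ρ = 1 − 6·18/(6·35) = 1 − 108/210 = 0.486

0.486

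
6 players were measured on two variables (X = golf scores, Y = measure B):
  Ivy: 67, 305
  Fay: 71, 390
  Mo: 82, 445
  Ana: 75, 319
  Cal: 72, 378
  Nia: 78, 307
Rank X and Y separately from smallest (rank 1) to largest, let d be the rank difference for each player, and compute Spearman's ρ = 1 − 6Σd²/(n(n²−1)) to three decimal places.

0.429

Ranks of variable 1: 1, 2, 6, 4, 3, 5
Ranks of variable 2: 1, 5, 6, 3, 4, 2
d = r₁ − r₂: 0, -3, 0, 1, -1, 3
d²: 0, 9, 0, 1, 1, 9; Σd² = 20
ρ = 1 − 6·20/(6·35) = 1 − 120/210 = 0.429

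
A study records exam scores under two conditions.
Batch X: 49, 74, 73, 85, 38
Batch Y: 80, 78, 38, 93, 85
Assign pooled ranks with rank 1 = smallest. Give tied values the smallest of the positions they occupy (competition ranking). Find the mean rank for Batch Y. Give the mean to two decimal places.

6.40

Sorted (ascending): 38, 38, 49, 73, 74, 78, 80, 85, 85, 93
The 2 values of 38 occupy positions 1–2 → each gets rank 1.
The 2 values of 85 occupy positions 8–9 → each gets rank 8.
Batch Y values → pooled ranks: 80→7, 78→6, 38→1, 93→10, 85→8
Mean rank = (7 + 6 + 1 + 10 + 8) / 5 = 6.40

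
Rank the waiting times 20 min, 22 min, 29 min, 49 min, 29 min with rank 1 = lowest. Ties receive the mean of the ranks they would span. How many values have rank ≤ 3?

Sorted (ascending): 20, 22, 29, 29, 49
The 2 values of 29 occupy positions 3–4 → average rank (3+4)/2 = 3.5.
Ranks ≤ 3: {1, 2} → 2 values.

2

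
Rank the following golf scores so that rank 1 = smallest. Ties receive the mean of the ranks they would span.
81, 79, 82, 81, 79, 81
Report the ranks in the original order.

4, 1.5, 6, 4, 1.5, 4

Sorted (ascending): 79, 79, 81, 81, 81, 82
The 2 values of 79 occupy positions 1–2 → average rank (1+2)/2 = 1.5.
The 3 values of 81 occupy positions 3–5 → average rank 4.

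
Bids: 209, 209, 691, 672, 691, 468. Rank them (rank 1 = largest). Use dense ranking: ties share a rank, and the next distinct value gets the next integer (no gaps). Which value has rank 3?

Sorted (descending): 691, 691, 672, 468, 209, 209
The 2 values of 691 share dense rank 1.
The 2 values of 209 share dense rank 4.
Remaining distinct values take the next consecutive integers.
Rank 3 → value 468.

468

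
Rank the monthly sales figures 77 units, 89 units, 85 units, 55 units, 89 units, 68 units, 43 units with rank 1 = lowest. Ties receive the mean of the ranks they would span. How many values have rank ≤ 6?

Sorted (ascending): 43, 55, 68, 77, 85, 89, 89
The 2 values of 89 occupy positions 6–7 → average rank (6+7)/2 = 6.5.
Ranks ≤ 6: {1, 2, 3, 4, 5} → 5 values.

5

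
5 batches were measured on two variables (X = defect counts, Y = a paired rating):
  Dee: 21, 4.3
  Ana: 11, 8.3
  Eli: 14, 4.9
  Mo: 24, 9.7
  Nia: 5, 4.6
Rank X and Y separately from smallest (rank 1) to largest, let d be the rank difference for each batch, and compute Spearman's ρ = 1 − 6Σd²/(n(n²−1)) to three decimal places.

0.300

Ranks of variable 1: 4, 2, 3, 5, 1
Ranks of variable 2: 1, 4, 3, 5, 2
d = r₁ − r₂: 3, -2, 0, 0, -1
d²: 9, 4, 0, 0, 1; Σd² = 14
ρ = 1 − 6·14/(5·24) = 1 − 84/120 = 0.300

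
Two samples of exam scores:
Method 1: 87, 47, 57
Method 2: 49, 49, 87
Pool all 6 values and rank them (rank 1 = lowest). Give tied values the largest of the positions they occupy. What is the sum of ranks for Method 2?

12

Sorted (ascending): 47, 49, 49, 57, 87, 87
The 2 values of 49 occupy positions 2–3 → each gets rank 3.
The 2 values of 87 occupy positions 5–6 → each gets rank 6.
Method 2 values → pooled ranks: 49→3, 49→3, 87→6
Rank sum = 3 + 3 + 6 = 12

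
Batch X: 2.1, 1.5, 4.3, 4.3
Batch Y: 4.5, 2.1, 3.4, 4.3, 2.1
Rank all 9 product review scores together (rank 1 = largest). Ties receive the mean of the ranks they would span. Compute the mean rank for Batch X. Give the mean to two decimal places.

5.50

Sorted (descending): 4.5, 4.3, 4.3, 4.3, 3.4, 2.1, 2.1, 2.1, 1.5
The 3 values of 4.3 occupy positions 2–4 → average rank 3.
The 3 values of 2.1 occupy positions 6–8 → average rank 7.
Batch X values → pooled ranks: 2.1→7, 1.5→9, 4.3→3, 4.3→3
Mean rank = (7 + 9 + 3 + 3) / 4 = 5.50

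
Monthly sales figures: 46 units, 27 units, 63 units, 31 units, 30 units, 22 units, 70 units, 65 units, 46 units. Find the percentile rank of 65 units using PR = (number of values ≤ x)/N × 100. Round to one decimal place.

88.9

N = 9.
Strictly below 65: 7. Equal to 65: 1.
PR = 8/9 × 100 = 88.9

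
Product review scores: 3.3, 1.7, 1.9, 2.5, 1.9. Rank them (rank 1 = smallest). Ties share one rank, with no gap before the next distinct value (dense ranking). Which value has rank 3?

2.5

Sorted (ascending): 1.7, 1.9, 1.9, 2.5, 3.3
The 2 values of 1.9 share dense rank 2.
Remaining distinct values take the next consecutive integers.
Rank 3 → value 2.5.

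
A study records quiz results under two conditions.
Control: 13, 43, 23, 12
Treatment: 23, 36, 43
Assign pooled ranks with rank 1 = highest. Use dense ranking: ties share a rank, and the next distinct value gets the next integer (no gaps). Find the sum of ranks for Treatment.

Sorted (descending): 43, 43, 36, 23, 23, 13, 12
The 2 values of 43 share dense rank 1.
The 2 values of 23 share dense rank 3.
Remaining distinct values take the next consecutive integers.
Treatment values → pooled ranks: 23→3, 36→2, 43→1
Rank sum = 3 + 2 + 1 = 6

6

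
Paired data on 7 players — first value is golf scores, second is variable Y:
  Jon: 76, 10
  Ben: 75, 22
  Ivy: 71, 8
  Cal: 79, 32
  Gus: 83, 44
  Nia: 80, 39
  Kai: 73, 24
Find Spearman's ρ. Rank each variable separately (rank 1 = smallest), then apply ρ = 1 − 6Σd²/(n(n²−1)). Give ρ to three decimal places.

Ranks of variable 1: 4, 3, 1, 5, 7, 6, 2
Ranks of variable 2: 2, 3, 1, 5, 7, 6, 4
d = r₁ − r₂: 2, 0, 0, 0, 0, 0, -2
d²: 4, 0, 0, 0, 0, 0, 4; Σd² = 8
ρ = 1 − 6·8/(7·48) = 1 − 48/336 = 0.857

0.857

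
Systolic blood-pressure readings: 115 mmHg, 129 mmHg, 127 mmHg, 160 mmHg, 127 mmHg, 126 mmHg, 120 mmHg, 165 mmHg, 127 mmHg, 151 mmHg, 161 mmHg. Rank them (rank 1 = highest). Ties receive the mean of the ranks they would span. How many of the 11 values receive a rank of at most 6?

5

Sorted (descending): 165, 161, 160, 151, 129, 127, 127, 127, 126, 120, 115
The 3 values of 127 occupy positions 6–8 → average rank 7.
Ranks ≤ 6: {1, 2, 3, 4, 5} → 5 values.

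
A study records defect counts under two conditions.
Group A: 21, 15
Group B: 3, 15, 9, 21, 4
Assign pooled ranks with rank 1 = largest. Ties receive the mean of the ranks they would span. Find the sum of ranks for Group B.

Sorted (descending): 21, 21, 15, 15, 9, 4, 3
The 2 values of 21 occupy positions 1–2 → average rank (1+2)/2 = 1.5.
The 2 values of 15 occupy positions 3–4 → average rank (3+4)/2 = 3.5.
Group B values → pooled ranks: 3→7, 15→3.5, 9→5, 21→1.5, 4→6
Rank sum = 7 + 3.5 + 5 + 1.5 + 6 = 23

23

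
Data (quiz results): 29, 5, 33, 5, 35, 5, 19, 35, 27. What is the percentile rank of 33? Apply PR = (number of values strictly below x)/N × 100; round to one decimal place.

66.7

N = 9.
Strictly below 33: 6. Equal to 33: 1.
PR = 6/9 × 100 = 66.7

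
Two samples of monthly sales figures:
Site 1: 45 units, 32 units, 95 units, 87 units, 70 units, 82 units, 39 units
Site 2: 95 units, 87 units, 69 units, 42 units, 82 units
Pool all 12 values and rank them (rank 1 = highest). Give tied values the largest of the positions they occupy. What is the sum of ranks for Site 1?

Sorted (descending): 95, 95, 87, 87, 82, 82, 70, 69, 45, 42, 39, 32
The 2 values of 95 occupy positions 1–2 → each gets rank 2.
The 2 values of 87 occupy positions 3–4 → each gets rank 4.
The 2 values of 82 occupy positions 5–6 → each gets rank 6.
Site 1 values → pooled ranks: 45→9, 32→12, 95→2, 87→4, 70→7, 82→6, 39→11
Rank sum = 9 + 12 + 2 + 4 + 7 + 6 + 11 = 51

51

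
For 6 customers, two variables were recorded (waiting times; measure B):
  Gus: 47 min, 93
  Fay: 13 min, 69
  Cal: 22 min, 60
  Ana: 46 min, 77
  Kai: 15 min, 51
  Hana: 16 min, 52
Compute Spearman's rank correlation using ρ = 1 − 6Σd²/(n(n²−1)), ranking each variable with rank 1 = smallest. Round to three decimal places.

Ranks of variable 1: 6, 1, 4, 5, 2, 3
Ranks of variable 2: 6, 4, 3, 5, 1, 2
d = r₁ − r₂: 0, -3, 1, 0, 1, 1
d²: 0, 9, 1, 0, 1, 1; Σd² = 12
ρ = 1 − 6·12/(6·35) = 1 − 72/210 = 0.657

0.657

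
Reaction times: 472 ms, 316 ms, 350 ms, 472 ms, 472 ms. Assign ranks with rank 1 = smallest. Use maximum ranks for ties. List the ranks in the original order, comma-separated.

Sorted (ascending): 316, 350, 472, 472, 472
The 3 values of 472 occupy positions 3–5 → each gets rank 5.

5, 1, 2, 5, 5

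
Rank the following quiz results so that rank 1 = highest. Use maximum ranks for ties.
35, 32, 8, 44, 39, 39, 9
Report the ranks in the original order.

Sorted (descending): 44, 39, 39, 35, 32, 9, 8
The 2 values of 39 occupy positions 2–3 → each gets rank 3.

4, 5, 7, 1, 3, 3, 6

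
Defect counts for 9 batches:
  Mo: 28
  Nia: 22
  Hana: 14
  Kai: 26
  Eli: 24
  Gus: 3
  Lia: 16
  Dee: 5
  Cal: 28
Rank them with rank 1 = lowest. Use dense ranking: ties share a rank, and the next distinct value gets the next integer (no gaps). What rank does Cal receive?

8

Sorted (ascending): 3, 5, 14, 16, 22, 24, 26, 28, 28
The 2 values of 28 share dense rank 8.
Remaining distinct values take the next consecutive integers.
Cal has value 28 → rank 8.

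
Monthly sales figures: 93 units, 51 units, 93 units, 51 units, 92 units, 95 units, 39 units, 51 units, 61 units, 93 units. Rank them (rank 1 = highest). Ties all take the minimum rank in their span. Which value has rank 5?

Sorted (descending): 95, 93, 93, 93, 92, 61, 51, 51, 51, 39
The 3 values of 93 occupy positions 2–4 → each gets rank 2.
The 3 values of 51 occupy positions 7–9 → each gets rank 7.
Rank 5 → value 92.

92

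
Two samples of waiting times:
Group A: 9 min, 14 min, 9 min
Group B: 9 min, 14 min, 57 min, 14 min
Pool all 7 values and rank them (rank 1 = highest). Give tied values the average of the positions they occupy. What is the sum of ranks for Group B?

Sorted (descending): 57, 14, 14, 14, 9, 9, 9
The 3 values of 14 occupy positions 2–4 → average rank 3.
The 3 values of 9 occupy positions 5–7 → average rank 6.
Group B values → pooled ranks: 9→6, 14→3, 57→1, 14→3
Rank sum = 6 + 3 + 1 + 3 = 13

13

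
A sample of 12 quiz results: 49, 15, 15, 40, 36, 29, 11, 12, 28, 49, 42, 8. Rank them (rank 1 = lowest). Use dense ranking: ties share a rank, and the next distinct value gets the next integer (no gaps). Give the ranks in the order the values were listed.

10, 4, 4, 8, 7, 6, 2, 3, 5, 10, 9, 1

Sorted (ascending): 8, 11, 12, 15, 15, 28, 29, 36, 40, 42, 49, 49
The 2 values of 15 share dense rank 4.
The 2 values of 49 share dense rank 10.
Remaining distinct values take the next consecutive integers.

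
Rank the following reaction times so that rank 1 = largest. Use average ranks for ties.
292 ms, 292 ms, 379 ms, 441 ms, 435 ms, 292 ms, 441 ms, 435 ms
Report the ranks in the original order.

Sorted (descending): 441, 441, 435, 435, 379, 292, 292, 292
The 2 values of 441 occupy positions 1–2 → average rank (1+2)/2 = 1.5.
The 2 values of 435 occupy positions 3–4 → average rank (3+4)/2 = 3.5.
The 3 values of 292 occupy positions 6–8 → average rank 7.

7, 7, 5, 1.5, 3.5, 7, 1.5, 3.5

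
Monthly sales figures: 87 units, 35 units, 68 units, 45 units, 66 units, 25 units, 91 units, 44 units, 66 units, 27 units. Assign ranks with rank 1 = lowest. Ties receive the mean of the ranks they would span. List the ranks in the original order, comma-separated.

9, 3, 8, 5, 6.5, 1, 10, 4, 6.5, 2

Sorted (ascending): 25, 27, 35, 44, 45, 66, 66, 68, 87, 91
The 2 values of 66 occupy positions 6–7 → average rank (6+7)/2 = 6.5.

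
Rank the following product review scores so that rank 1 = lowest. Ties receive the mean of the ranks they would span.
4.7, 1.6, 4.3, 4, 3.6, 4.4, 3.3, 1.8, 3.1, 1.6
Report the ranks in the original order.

10, 1.5, 8, 7, 6, 9, 5, 3, 4, 1.5

Sorted (ascending): 1.6, 1.6, 1.8, 3.1, 3.3, 3.6, 4, 4.3, 4.4, 4.7
The 2 values of 1.6 occupy positions 1–2 → average rank (1+2)/2 = 1.5.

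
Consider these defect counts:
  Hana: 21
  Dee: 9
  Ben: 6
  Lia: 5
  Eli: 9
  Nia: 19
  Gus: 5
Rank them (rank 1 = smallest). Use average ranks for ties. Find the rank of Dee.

Sorted (ascending): 5, 5, 6, 9, 9, 19, 21
The 2 values of 5 occupy positions 1–2 → average rank (1+2)/2 = 1.5.
The 2 values of 9 occupy positions 4–5 → average rank (4+5)/2 = 4.5.
Dee has value 9 → rank 4.5.

4.5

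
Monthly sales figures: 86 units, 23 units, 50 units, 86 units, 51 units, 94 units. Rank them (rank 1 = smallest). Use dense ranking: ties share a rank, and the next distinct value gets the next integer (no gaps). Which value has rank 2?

Sorted (ascending): 23, 50, 51, 86, 86, 94
The 2 values of 86 share dense rank 4.
Remaining distinct values take the next consecutive integers.
Rank 2 → value 50.

50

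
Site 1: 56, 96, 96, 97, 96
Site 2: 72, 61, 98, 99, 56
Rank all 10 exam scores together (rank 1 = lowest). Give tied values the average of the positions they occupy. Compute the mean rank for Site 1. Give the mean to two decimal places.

Sorted (ascending): 56, 56, 61, 72, 96, 96, 96, 97, 98, 99
The 2 values of 56 occupy positions 1–2 → average rank (1+2)/2 = 1.5.
The 3 values of 96 occupy positions 5–7 → average rank 6.
Site 1 values → pooled ranks: 56→1.5, 96→6, 96→6, 97→8, 96→6
Mean rank = (1.5 + 6 + 6 + 8 + 6) / 5 = 5.50

5.50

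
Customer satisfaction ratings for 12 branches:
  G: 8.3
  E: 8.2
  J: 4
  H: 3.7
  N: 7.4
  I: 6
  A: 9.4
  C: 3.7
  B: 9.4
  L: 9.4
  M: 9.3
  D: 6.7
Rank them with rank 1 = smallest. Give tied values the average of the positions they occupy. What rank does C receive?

1.5

Sorted (ascending): 3.7, 3.7, 4, 6, 6.7, 7.4, 8.2, 8.3, 9.3, 9.4, 9.4, 9.4
The 2 values of 3.7 occupy positions 1–2 → average rank (1+2)/2 = 1.5.
The 3 values of 9.4 occupy positions 10–12 → average rank 11.
C has value 3.7 → rank 1.5.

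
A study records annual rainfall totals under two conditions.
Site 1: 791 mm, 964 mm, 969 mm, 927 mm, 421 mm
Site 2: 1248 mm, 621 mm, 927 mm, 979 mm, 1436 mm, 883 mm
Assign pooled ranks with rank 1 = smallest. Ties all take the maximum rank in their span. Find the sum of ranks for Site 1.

25

Sorted (ascending): 421, 621, 791, 883, 927, 927, 964, 969, 979, 1248, 1436
The 2 values of 927 occupy positions 5–6 → each gets rank 6.
Site 1 values → pooled ranks: 791→3, 964→7, 969→8, 927→6, 421→1
Rank sum = 3 + 7 + 8 + 6 + 1 = 25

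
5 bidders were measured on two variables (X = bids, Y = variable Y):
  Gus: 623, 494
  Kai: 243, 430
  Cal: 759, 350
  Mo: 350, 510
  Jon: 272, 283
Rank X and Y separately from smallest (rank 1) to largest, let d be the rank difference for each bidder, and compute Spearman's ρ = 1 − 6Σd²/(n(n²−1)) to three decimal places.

0.100

Ranks of variable 1: 4, 1, 5, 3, 2
Ranks of variable 2: 4, 3, 2, 5, 1
d = r₁ − r₂: 0, -2, 3, -2, 1
d²: 0, 4, 9, 4, 1; Σd² = 18
ρ = 1 − 6·18/(5·24) = 1 − 108/120 = 0.100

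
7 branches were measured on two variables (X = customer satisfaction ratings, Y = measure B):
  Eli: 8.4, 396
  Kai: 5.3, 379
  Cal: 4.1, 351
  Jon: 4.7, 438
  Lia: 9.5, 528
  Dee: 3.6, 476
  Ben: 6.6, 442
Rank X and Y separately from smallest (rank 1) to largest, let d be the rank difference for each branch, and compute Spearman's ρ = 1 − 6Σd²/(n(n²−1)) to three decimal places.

0.286

Ranks of variable 1: 6, 4, 2, 3, 7, 1, 5
Ranks of variable 2: 3, 2, 1, 4, 7, 6, 5
d = r₁ − r₂: 3, 2, 1, -1, 0, -5, 0
d²: 9, 4, 1, 1, 0, 25, 0; Σd² = 40
ρ = 1 − 6·40/(7·48) = 1 − 240/336 = 0.286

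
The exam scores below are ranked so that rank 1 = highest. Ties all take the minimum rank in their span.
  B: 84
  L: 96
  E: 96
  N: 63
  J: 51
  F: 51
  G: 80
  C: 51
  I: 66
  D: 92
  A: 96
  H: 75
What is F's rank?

10

Sorted (descending): 96, 96, 96, 92, 84, 80, 75, 66, 63, 51, 51, 51
The 3 values of 96 occupy positions 1–3 → each gets rank 1.
The 3 values of 51 occupy positions 10–12 → each gets rank 10.
F has value 51 → rank 10.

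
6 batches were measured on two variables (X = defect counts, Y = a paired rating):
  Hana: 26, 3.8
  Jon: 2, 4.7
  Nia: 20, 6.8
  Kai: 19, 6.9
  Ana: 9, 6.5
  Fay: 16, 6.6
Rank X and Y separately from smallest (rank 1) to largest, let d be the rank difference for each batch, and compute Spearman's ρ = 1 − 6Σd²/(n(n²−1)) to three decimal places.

0.086

Ranks of variable 1: 6, 1, 5, 4, 2, 3
Ranks of variable 2: 1, 2, 5, 6, 3, 4
d = r₁ − r₂: 5, -1, 0, -2, -1, -1
d²: 25, 1, 0, 4, 1, 1; Σd² = 32
ρ = 1 − 6·32/(6·35) = 1 − 192/210 = 0.086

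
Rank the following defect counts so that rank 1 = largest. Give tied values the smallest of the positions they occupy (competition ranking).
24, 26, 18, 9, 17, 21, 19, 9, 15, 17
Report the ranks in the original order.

2, 1, 5, 9, 6, 3, 4, 9, 8, 6

Sorted (descending): 26, 24, 21, 19, 18, 17, 17, 15, 9, 9
The 2 values of 17 occupy positions 6–7 → each gets rank 6.
The 2 values of 9 occupy positions 9–10 → each gets rank 9.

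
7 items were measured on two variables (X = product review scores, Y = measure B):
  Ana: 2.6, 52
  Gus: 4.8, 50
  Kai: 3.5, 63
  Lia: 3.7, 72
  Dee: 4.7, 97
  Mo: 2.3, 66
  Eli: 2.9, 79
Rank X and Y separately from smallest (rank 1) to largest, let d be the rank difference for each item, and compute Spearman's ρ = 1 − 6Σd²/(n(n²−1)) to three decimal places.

0.000

Ranks of variable 1: 2, 7, 4, 5, 6, 1, 3
Ranks of variable 2: 2, 1, 3, 5, 7, 4, 6
d = r₁ − r₂: 0, 6, 1, 0, -1, -3, -3
d²: 0, 36, 1, 0, 1, 9, 9; Σd² = 56
ρ = 1 − 6·56/(7·48) = 1 − 336/336 = 0.000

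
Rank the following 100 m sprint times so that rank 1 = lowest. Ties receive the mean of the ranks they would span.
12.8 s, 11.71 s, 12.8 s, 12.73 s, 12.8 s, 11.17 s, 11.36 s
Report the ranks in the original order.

Sorted (ascending): 11.17, 11.36, 11.71, 12.73, 12.8, 12.8, 12.8
The 3 values of 12.8 occupy positions 5–7 → average rank 6.

6, 3, 6, 4, 6, 1, 2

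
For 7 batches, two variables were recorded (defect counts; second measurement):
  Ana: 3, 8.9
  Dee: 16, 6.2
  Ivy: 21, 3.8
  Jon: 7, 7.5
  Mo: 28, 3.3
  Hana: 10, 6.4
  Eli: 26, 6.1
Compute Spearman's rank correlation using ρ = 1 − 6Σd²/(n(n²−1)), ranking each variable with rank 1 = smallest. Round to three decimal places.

-0.964

Ranks of variable 1: 1, 4, 5, 2, 7, 3, 6
Ranks of variable 2: 7, 4, 2, 6, 1, 5, 3
d = r₁ − r₂: -6, 0, 3, -4, 6, -2, 3
d²: 36, 0, 9, 16, 36, 4, 9; Σd² = 110
ρ = 1 − 6·110/(7·48) = 1 − 660/336 = -0.964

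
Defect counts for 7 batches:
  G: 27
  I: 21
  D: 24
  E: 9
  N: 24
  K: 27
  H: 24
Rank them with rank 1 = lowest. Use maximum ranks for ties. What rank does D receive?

Sorted (ascending): 9, 21, 24, 24, 24, 27, 27
The 3 values of 24 occupy positions 3–5 → each gets rank 5.
The 2 values of 27 occupy positions 6–7 → each gets rank 7.
D has value 24 → rank 5.

5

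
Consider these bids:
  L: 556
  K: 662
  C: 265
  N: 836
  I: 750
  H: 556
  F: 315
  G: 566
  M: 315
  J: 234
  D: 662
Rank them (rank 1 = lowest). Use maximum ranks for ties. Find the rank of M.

4

Sorted (ascending): 234, 265, 315, 315, 556, 556, 566, 662, 662, 750, 836
The 2 values of 315 occupy positions 3–4 → each gets rank 4.
The 2 values of 556 occupy positions 5–6 → each gets rank 6.
The 2 values of 662 occupy positions 8–9 → each gets rank 9.
M has value 315 → rank 4.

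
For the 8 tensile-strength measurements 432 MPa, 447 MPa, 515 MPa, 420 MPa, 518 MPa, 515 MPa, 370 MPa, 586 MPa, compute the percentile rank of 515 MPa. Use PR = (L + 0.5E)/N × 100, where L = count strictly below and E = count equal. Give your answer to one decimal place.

N = 8.
Strictly below 515: 4. Equal to 515: 2.
PR = (4 + 0.5·2)/8 × 100 = 62.5

62.5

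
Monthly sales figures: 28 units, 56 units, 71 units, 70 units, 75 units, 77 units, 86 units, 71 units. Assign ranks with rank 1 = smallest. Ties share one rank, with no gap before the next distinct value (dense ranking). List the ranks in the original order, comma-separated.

1, 2, 4, 3, 5, 6, 7, 4

Sorted (ascending): 28, 56, 70, 71, 71, 75, 77, 86
The 2 values of 71 share dense rank 4.
Remaining distinct values take the next consecutive integers.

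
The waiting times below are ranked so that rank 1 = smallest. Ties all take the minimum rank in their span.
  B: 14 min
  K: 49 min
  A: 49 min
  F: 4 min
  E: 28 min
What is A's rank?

4

Sorted (ascending): 4, 14, 28, 49, 49
The 2 values of 49 occupy positions 4–5 → each gets rank 4.
A has value 49 min → rank 4.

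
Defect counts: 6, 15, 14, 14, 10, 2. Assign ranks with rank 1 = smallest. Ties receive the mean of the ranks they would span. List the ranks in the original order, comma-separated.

2, 6, 4.5, 4.5, 3, 1

Sorted (ascending): 2, 6, 10, 14, 14, 15
The 2 values of 14 occupy positions 4–5 → average rank (4+5)/2 = 4.5.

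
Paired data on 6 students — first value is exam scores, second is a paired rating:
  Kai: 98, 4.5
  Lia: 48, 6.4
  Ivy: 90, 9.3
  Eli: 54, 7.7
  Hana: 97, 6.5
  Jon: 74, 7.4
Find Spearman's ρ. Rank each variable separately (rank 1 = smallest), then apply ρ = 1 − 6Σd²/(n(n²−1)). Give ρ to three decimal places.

Ranks of variable 1: 6, 1, 4, 2, 5, 3
Ranks of variable 2: 1, 2, 6, 5, 3, 4
d = r₁ − r₂: 5, -1, -2, -3, 2, -1
d²: 25, 1, 4, 9, 4, 1; Σd² = 44
ρ = 1 − 6·44/(6·35) = 1 − 264/210 = -0.257

-0.257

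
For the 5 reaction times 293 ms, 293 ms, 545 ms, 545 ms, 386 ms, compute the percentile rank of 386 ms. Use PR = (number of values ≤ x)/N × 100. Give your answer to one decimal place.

60.0

N = 5.
Strictly below 386: 2. Equal to 386: 1.
PR = 3/5 × 100 = 60.0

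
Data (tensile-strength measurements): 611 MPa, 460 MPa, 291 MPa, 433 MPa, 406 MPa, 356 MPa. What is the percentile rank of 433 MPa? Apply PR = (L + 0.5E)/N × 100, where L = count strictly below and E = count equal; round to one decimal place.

58.3

N = 6.
Strictly below 433: 3. Equal to 433: 1.
PR = (3 + 0.5·1)/6 × 100 = 58.3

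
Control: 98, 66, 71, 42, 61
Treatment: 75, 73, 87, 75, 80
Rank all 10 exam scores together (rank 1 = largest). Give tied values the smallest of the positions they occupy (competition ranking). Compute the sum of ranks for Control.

Sorted (descending): 98, 87, 80, 75, 75, 73, 71, 66, 61, 42
The 2 values of 75 occupy positions 4–5 → each gets rank 4.
Control values → pooled ranks: 98→1, 66→8, 71→7, 42→10, 61→9
Rank sum = 1 + 8 + 7 + 10 + 9 = 35

35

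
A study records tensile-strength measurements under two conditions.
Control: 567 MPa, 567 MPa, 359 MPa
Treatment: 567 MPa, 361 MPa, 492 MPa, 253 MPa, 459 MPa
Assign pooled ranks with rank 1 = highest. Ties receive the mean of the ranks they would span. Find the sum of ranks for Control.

Sorted (descending): 567, 567, 567, 492, 459, 361, 359, 253
The 3 values of 567 occupy positions 1–3 → average rank 2.
Control values → pooled ranks: 567→2, 567→2, 359→7
Rank sum = 2 + 2 + 7 = 11

11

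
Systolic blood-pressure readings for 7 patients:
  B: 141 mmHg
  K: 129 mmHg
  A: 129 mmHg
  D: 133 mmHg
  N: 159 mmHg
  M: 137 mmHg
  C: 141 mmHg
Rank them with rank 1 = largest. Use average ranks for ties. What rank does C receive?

Sorted (descending): 159, 141, 141, 137, 133, 129, 129
The 2 values of 141 occupy positions 2–3 → average rank (2+3)/2 = 2.5.
The 2 values of 129 occupy positions 6–7 → average rank (6+7)/2 = 6.5.
C has value 141 mmHg → rank 2.5.

2.5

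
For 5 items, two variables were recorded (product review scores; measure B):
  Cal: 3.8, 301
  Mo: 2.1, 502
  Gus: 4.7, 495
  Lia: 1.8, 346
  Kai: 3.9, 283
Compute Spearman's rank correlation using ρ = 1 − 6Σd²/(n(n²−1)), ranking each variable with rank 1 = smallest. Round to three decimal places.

Ranks of variable 1: 3, 2, 5, 1, 4
Ranks of variable 2: 2, 5, 4, 3, 1
d = r₁ − r₂: 1, -3, 1, -2, 3
d²: 1, 9, 1, 4, 9; Σd² = 24
ρ = 1 − 6·24/(5·24) = 1 − 144/120 = -0.200

-0.200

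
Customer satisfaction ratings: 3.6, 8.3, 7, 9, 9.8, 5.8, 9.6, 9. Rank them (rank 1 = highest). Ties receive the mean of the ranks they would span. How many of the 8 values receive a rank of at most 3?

Sorted (descending): 9.8, 9.6, 9, 9, 8.3, 7, 5.8, 3.6
The 2 values of 9 occupy positions 3–4 → average rank (3+4)/2 = 3.5.
Ranks ≤ 3: {1, 2} → 2 values.

2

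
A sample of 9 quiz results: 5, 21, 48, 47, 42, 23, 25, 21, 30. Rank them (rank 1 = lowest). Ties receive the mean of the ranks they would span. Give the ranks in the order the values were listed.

Sorted (ascending): 5, 21, 21, 23, 25, 30, 42, 47, 48
The 2 values of 21 occupy positions 2–3 → average rank (2+3)/2 = 2.5.

1, 2.5, 9, 8, 7, 4, 5, 2.5, 6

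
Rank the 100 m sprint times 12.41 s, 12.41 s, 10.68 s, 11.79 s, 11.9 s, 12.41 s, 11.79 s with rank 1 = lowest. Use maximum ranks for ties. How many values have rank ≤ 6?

4

Sorted (ascending): 10.68, 11.79, 11.79, 11.9, 12.41, 12.41, 12.41
The 2 values of 11.79 occupy positions 2–3 → each gets rank 3.
The 3 values of 12.41 occupy positions 5–7 → each gets rank 7.
Ranks ≤ 6: {1, 3, 3, 4} → 4 values.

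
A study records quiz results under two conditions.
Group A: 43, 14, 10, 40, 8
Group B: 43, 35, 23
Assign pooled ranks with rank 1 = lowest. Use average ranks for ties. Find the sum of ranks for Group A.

19.5

Sorted (ascending): 8, 10, 14, 23, 35, 40, 43, 43
The 2 values of 43 occupy positions 7–8 → average rank (7+8)/2 = 7.5.
Group A values → pooled ranks: 43→7.5, 14→3, 10→2, 40→6, 8→1
Rank sum = 7.5 + 3 + 2 + 6 + 1 = 19.5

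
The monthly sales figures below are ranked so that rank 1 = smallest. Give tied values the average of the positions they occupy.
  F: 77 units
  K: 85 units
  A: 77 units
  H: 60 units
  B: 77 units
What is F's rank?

3

Sorted (ascending): 60, 77, 77, 77, 85
The 3 values of 77 occupy positions 2–4 → average rank 3.
F has value 77 units → rank 3.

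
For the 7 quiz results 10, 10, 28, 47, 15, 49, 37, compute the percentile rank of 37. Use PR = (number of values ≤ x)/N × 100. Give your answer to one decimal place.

N = 7.
Strictly below 37: 4. Equal to 37: 1.
PR = 5/7 × 100 = 71.4

71.4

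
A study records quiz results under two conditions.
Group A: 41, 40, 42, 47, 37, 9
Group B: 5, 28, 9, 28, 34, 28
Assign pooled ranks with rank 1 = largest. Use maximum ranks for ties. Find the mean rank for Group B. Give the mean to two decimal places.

9.33

Sorted (descending): 47, 42, 41, 40, 37, 34, 28, 28, 28, 9, 9, 5
The 3 values of 28 occupy positions 7–9 → each gets rank 9.
The 2 values of 9 occupy positions 10–11 → each gets rank 11.
Group B values → pooled ranks: 5→12, 28→9, 9→11, 28→9, 34→6, 28→9
Mean rank = (12 + 9 + 11 + 9 + 6 + 9) / 6 = 9.33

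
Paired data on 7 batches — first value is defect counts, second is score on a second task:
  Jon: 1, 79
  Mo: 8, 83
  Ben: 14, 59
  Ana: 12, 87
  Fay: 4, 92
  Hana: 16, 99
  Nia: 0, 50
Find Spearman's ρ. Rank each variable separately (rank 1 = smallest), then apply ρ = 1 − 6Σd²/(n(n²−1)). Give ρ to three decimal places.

0.536

Ranks of variable 1: 2, 4, 6, 5, 3, 7, 1
Ranks of variable 2: 3, 4, 2, 5, 6, 7, 1
d = r₁ − r₂: -1, 0, 4, 0, -3, 0, 0
d²: 1, 0, 16, 0, 9, 0, 0; Σd² = 26
ρ = 1 − 6·26/(7·48) = 1 − 156/336 = 0.536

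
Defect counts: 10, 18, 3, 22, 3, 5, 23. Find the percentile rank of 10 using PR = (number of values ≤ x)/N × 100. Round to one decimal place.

57.1

N = 7.
Strictly below 10: 3. Equal to 10: 1.
PR = 4/7 × 100 = 57.1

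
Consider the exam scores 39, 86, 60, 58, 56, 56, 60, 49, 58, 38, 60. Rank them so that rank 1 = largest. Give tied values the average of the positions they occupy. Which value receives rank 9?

Sorted (descending): 86, 60, 60, 60, 58, 58, 56, 56, 49, 39, 38
The 3 values of 60 occupy positions 2–4 → average rank 3.
The 2 values of 58 occupy positions 5–6 → average rank (5+6)/2 = 5.5.
The 2 values of 56 occupy positions 7–8 → average rank (7+8)/2 = 7.5.
Rank 9 → value 49.

49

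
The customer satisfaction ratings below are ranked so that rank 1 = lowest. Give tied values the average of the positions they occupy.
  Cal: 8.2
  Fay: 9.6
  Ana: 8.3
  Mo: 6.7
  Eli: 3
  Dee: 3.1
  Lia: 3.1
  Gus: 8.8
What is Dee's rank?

2.5

Sorted (ascending): 3, 3.1, 3.1, 6.7, 8.2, 8.3, 8.8, 9.6
The 2 values of 3.1 occupy positions 2–3 → average rank (2+3)/2 = 2.5.
Dee has value 3.1 → rank 2.5.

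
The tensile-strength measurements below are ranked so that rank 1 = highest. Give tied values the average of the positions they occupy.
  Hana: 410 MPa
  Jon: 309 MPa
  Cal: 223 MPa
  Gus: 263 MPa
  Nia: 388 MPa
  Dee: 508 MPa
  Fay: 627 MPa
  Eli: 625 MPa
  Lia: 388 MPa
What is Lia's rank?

Sorted (descending): 627, 625, 508, 410, 388, 388, 309, 263, 223
The 2 values of 388 occupy positions 5–6 → average rank (5+6)/2 = 5.5.
Lia has value 388 MPa → rank 5.5.

5.5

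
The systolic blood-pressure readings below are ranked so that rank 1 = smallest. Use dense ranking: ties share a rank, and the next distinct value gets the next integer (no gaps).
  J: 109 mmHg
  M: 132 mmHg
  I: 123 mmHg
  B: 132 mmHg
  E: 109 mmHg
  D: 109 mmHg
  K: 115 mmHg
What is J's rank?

1

Sorted (ascending): 109, 109, 109, 115, 123, 132, 132
The 3 values of 109 share dense rank 1.
The 2 values of 132 share dense rank 4.
Remaining distinct values take the next consecutive integers.
J has value 109 mmHg → rank 1.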